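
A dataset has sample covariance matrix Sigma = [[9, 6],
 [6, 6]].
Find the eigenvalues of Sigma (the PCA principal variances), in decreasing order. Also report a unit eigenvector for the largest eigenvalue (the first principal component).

Step 1 — characteristic polynomial of 2×2 Sigma:
  det(Sigma - λI) = λ² - trace · λ + det = 0.
  trace = 9 + 6 = 15, det = 9·6 - (6)² = 18.
Step 2 — discriminant:
  Δ = trace² - 4·det = 225 - 72 = 153.
Step 3 — eigenvalues:
  λ = (trace ± √Δ)/2 = (15 ± 12.3693)/2,
  λ_1 = 13.6847,  λ_2 = 1.3153.

Step 4 — unit eigenvector for λ_1: solve (Sigma - λ_1 I)v = 0. First row:
  (9 - 13.6847)·v_x + (6)·v_y = 0, i.e. (-4.6847)·v_x + (6)·v_y = 0,
  so v ∝ (b, λ_1 - a) = (6, 4.6847) = u.
  ||u|| = √((6)² + (4.6847)²) = √(57.946) ≈ 7.6122,
  v_1 = u/||u|| ≈ (0.7882, 0.6154) (||v_1|| = 1).

λ_1 = 13.6847,  λ_2 = 1.3153;  v_1 ≈ (0.7882, 0.6154)


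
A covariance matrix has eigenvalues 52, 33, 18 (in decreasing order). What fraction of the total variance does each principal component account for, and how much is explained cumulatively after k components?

Step 1 — total variance = trace(Sigma) = Σ λ_i = 52 + 33 + 18 = 103.

Step 2 — fraction explained by component i = λ_i / Σ λ:
  PC1: 52/103 = 0.5049
  PC2: 33/103 = 0.3204
  PC3: 18/103 = 0.1748

Step 3 — cumulative fraction after k components = (λ_1 + ... + λ_k) / Σ λ:
  k = 1: 52/103 = 0.5049
  k = 2: (52 + 33)/103 = 85/103 = 0.8252
  k = 3: (52 + 33 + 18)/103 = 103/103 = 1

Summary (fraction, with percent):

explained: PC1 0.5049 (50.49%), PC2 0.3204 (32.04%), PC3 0.1748 (17.48%);  cumulative: 0.5049, 0.8252, 1


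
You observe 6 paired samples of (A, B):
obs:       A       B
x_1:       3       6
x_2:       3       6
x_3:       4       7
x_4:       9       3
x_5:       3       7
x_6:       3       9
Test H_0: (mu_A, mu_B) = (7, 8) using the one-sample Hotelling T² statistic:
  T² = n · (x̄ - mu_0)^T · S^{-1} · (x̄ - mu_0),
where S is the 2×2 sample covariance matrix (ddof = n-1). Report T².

Step 1 — sample mean vector:
  mean(A) = (3 + 3 + 4 + 9 + 3 + 3) / 6 = 25/6 = 4.1667
  mean(B) = (6 + 6 + 7 + 3 + 7 + 9) / 6 = 38/6 = 6.3333
  x̄ = (4.1667, 6.3333),  deviation x̄ - mu_0 = (4.1667, 6.3333) - (7, 8) = (-2.8333, -1.6667).

Step 2 — sample covariance matrix, S[i,j] = (1/(n-1)) · Σ_k (x_{k,i} - mean_i) · (x_{k,j} - mean_j), divisor n-1 = 5:
  S[A,A] = ((-1.1667)·(-1.1667) + (-1.1667)·(-1.1667) + (-0.1667)·(-0.1667) + (4.8333)·(4.8333) + (-1.1667)·(-1.1667) + (-1.1667)·(-1.1667)) / 5 = 28.8333/5 = 5.7667
  S[A,B] = ((-1.1667)·(-0.3333) + (-1.1667)·(-0.3333) + (-0.1667)·(0.6667) + (4.8333)·(-3.3333) + (-1.1667)·(0.6667) + (-1.1667)·(2.6667)) / 5 = -19.3333/5 = -3.8667
  S[B,B] = ((-0.3333)·(-0.3333) + (-0.3333)·(-0.3333) + (0.6667)·(0.6667) + (-3.3333)·(-3.3333) + (0.6667)·(0.6667) + (2.6667)·(2.6667)) / 5 = 19.3333/5 = 3.8667
  S = [[5.7667, -3.8667],
 [-3.8667, 3.8667]].

Step 3 — invert S. det(S) = 5.7667·3.8667 - (-3.8667)² = 7.3467.
  S^{-1} = (1/det) · [[d, -b], [-b, a]] = [[0.5263, 0.5263],
 [0.5263, 0.7849]].

Step 4 — quadratic form (x̄ - mu_0)^T · S^{-1} · (x̄ - mu_0):
  S^{-1} · (x̄ - mu_0) = (-2.3684, -2.7995),
  (x̄ - mu_0)^T · [...] = (-2.8333)·(-2.3684) + (-1.6667)·(-2.7995) = 11.3763.

Step 5 — scale by n: T² = 6 · 11.3763 = 68.2577.

T² ≈ 68.2577


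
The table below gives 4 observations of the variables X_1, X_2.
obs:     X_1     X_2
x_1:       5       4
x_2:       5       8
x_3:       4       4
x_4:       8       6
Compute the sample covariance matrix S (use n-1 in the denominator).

Step 1 — column means:
  mean(X_1) = (5 + 5 + 4 + 8) / 4 = 22/4 = 5.5
  mean(X_2) = (4 + 8 + 4 + 6) / 4 = 22/4 = 5.5

Step 2 — sample covariance S[i,j] = (1/(n-1)) · Σ_k (x_{k,i} - mean_i) · (x_{k,j} - mean_j), with n-1 = 3.
  S[X_1,X_1] = ((-0.5)·(-0.5) + (-0.5)·(-0.5) + (-1.5)·(-1.5) + (2.5)·(2.5)) / 3 = 9/3 = 3
  S[X_1,X_2] = ((-0.5)·(-1.5) + (-0.5)·(2.5) + (-1.5)·(-1.5) + (2.5)·(0.5)) / 3 = 3/3 = 1
  S[X_2,X_2] = ((-1.5)·(-1.5) + (2.5)·(2.5) + (-1.5)·(-1.5) + (0.5)·(0.5)) / 3 = 11/3 = 3.6667

S is symmetric (S[j,i] = S[i,j]). Assembling:

S = [[3, 1],
 [1, 3.6667]]


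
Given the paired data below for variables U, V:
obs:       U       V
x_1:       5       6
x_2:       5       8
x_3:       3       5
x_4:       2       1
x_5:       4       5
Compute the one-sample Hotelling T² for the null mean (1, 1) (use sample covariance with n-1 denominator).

Step 1 — sample mean vector:
  mean(U) = (5 + 5 + 3 + 2 + 4) / 5 = 19/5 = 3.8
  mean(V) = (6 + 8 + 5 + 1 + 5) / 5 = 25/5 = 5
  x̄ = (3.8, 5),  deviation x̄ - mu_0 = (3.8, 5) - (1, 1) = (2.8, 4).

Step 2 — sample covariance matrix, S[i,j] = (1/(n-1)) · Σ_k (x_{k,i} - mean_i) · (x_{k,j} - mean_j), divisor n-1 = 4:
  S[U,U] = ((1.2)·(1.2) + (1.2)·(1.2) + (-0.8)·(-0.8) + (-1.8)·(-1.8) + (0.2)·(0.2)) / 4 = 6.8/4 = 1.7
  S[U,V] = ((1.2)·(1) + (1.2)·(3) + (-0.8)·(0) + (-1.8)·(-4) + (0.2)·(0)) / 4 = 12/4 = 3
  S[V,V] = ((1)·(1) + (3)·(3) + (0)·(0) + (-4)·(-4) + (0)·(0)) / 4 = 26/4 = 6.5
  S = [[1.7, 3],
 [3, 6.5]].

Step 3 — invert S. det(S) = 1.7·6.5 - (3)² = 2.05.
  S^{-1} = (1/det) · [[d, -b], [-b, a]] = [[3.1707, -1.4634],
 [-1.4634, 0.8293]].

Step 4 — quadratic form (x̄ - mu_0)^T · S^{-1} · (x̄ - mu_0):
  S^{-1} · (x̄ - mu_0) = (3.0244, -0.7805),
  (x̄ - mu_0)^T · [...] = (2.8)·(3.0244) + (4)·(-0.7805) = 5.3463.

Step 5 — scale by n: T² = 5 · 5.3463 = 26.7317.

T² ≈ 26.7317


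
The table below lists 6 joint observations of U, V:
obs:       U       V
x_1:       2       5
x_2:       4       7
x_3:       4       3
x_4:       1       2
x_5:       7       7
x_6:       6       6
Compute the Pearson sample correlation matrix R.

Step 1 — column means:
  mean(U) = (2 + 4 + 4 + 1 + 7 + 6) / 6 = 24/6 = 4
  mean(V) = (5 + 7 + 3 + 2 + 7 + 6) / 6 = 30/6 = 5

Step 2 — sample variances and covariances s[i,j] = (1/(n-1)) · Σ_k (x_{k,i} - mean_i) · (x_{k,j} - mean_j), with n-1 = 5:
  s[U,U] = ((-2)·(-2) + (0)·(0) + (0)·(0) + (-3)·(-3) + (3)·(3) + (2)·(2)) / 5 = 26/5 = 5.2
  s[U,V] = ((-2)·(0) + (0)·(2) + (0)·(-2) + (-3)·(-3) + (3)·(2) + (2)·(1)) / 5 = 17/5 = 3.4
  s[V,V] = ((0)·(0) + (2)·(2) + (-2)·(-2) + (-3)·(-3) + (2)·(2) + (1)·(1)) / 5 = 22/5 = 4.4
  Sample standard deviations s_i = √(s[i,i]):
  s(U) = √(5.2) = 2.2804
  s(V) = √(4.4) = 2.0976

Step 3 — r_{ij} = s_{ij} / (s_i · s_j):
  r[U,U] = 1 (diagonal).
  r[U,V] = 3.4 / (2.2804 · 2.0976) = 3.4 / 4.7833 = 0.7108
  r[V,V] = 1 (diagonal).

R is symmetric with unit diagonal. Assembling:

R = [[1, 0.7108],
 [0.7108, 1]]


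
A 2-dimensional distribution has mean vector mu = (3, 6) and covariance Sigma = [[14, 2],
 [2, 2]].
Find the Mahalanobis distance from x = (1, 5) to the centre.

Step 1 — centre the observation: (x - mu) = (-2, -1).

Step 2 — invert Sigma. det(Sigma) = 14·2 - (2)² = 24.
  Sigma^{-1} = (1/det) · [[d, -b], [-b, a]] = [[0.0833, -0.0833],
 [-0.0833, 0.5833]].

Step 3 — form the quadratic (x - mu)^T · Sigma^{-1} · (x - mu):
  Sigma^{-1} · (x - mu) = (-0.0833, -0.4167).
  (x - mu)^T · [Sigma^{-1} · (x - mu)] = (-2)·(-0.0833) + (-1)·(-0.4167) = 0.5833.

Step 4 — take square root: d = √(0.5833) ≈ 0.7638.

d(x, mu) = √(0.5833) ≈ 0.7638


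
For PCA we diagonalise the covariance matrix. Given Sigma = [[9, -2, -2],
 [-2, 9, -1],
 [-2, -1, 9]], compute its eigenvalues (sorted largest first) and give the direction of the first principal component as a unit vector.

Step 1 — characteristic polynomial p(λ) = det(λI - Sigma) = λ³ - tr·λ² + c_1·λ - det, where tr = trace, c_1 = sum of the principal 2×2 minors, det = det(Sigma):
  tr = 9 + 9 + 9 = 27,
  c_1 = (9·9 - (-2)²) + (9·9 - (-2)²) + (9·9 - (-1)²) = 77 + 77 + 80 = 234,
  det = 9·(9·9 - (-1)²) - (-2)·((-2)·9 - (-1)·(-2)) + (-2)·((-2)·(-1) - 9·(-2)) = 9·(80) - (-2)·(-20) + (-2)·(20) = 640.
  So p(λ) = λ³ - 27λ² + 234λ - 640.
Step 2 — look for an integer root (rational root theorem: any rational root is an integer divisor of 640). Testing λ = 10:
  p(10) = 1000 - 2700 + 2340 - 640 = 0  ✓
  Dividing out (λ - 10): p(λ) = (λ - 10)(λ² - 17λ + 64).
Step 3 — remaining eigenvalues from the quadratic λ² - 17λ + 64 = 0:
  Δ = 17² - 4·64 = 289 - 256 = 33,  λ = (17 ± √33)/2 = (17 ± 5.7446)/2 ≈ 11.3723 or 5.6277.
  Sorted: λ_1 = 11.3723,  λ_2 = 10,  λ_3 = 5.6277  (check: sum = 27 = tr ✓).

Step 4 — unit eigenvector for λ_1 ≈ 11.3723: v spans the null space of (Sigma - λ_1 I), whose rows are
  r_1 = (-2.3723, -2, -2),  r_2 = (-2, -2.3723, -1),  r_3 = (-2, -1, -2.3723).
  v is orthogonal to every row, so take v ∝ r_1 × r_2 = ((-2)·(-1) - (-2)·(-2.3723), (-2)·(-2) - (-2.3723)·(-1), (-2.3723)·(-2.3723) - (-2)·(-2)) ≈ (-2.7446, 1.6277, 1.6277).
  Rescale (multiply by -1 so the first nonzero entry is positive): u = (2.7446, -1.6277, -1.6277).
  ||u|| = √((2.7446)² + (-1.6277)² + (-1.6277)²) = √(12.8316) ≈ 3.5821,  v_1 = u/||u|| ≈ (0.7662, -0.4544, -0.4544) (||v_1|| = 1).

λ_1 = 11.3723,  λ_2 = 10,  λ_3 = 5.6277;  v_1 ≈ (0.7662, -0.4544, -0.4544)


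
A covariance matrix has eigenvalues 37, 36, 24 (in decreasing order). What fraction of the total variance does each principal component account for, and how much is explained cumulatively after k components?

Step 1 — total variance = trace(Sigma) = Σ λ_i = 37 + 36 + 24 = 97.

Step 2 — fraction explained by component i = λ_i / Σ λ:
  PC1: 37/97 = 0.3814
  PC2: 36/97 = 0.3711
  PC3: 24/97 = 0.2474

Step 3 — cumulative fraction after k components = (λ_1 + ... + λ_k) / Σ λ:
  k = 1: 37/97 = 0.3814
  k = 2: (37 + 36)/97 = 73/97 = 0.7526
  k = 3: (37 + 36 + 24)/97 = 97/97 = 1

Summary (fraction, with percent):

explained: PC1 0.3814 (38.14%), PC2 0.3711 (37.11%), PC3 0.2474 (24.74%);  cumulative: 0.3814, 0.7526, 1


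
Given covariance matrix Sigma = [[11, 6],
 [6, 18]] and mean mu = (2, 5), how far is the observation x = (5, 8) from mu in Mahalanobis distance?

Step 1 — centre the observation: (x - mu) = (3, 3).

Step 2 — invert Sigma. det(Sigma) = 11·18 - (6)² = 162.
  Sigma^{-1} = (1/det) · [[d, -b], [-b, a]] = [[0.1111, -0.037],
 [-0.037, 0.0679]].

Step 3 — form the quadratic (x - mu)^T · Sigma^{-1} · (x - mu):
  Sigma^{-1} · (x - mu) = (0.2222, 0.0926).
  (x - mu)^T · [Sigma^{-1} · (x - mu)] = (3)·(0.2222) + (3)·(0.0926) = 0.9444.

Step 4 — take square root: d = √(0.9444) ≈ 0.9718.

d(x, mu) = √(0.9444) ≈ 0.9718


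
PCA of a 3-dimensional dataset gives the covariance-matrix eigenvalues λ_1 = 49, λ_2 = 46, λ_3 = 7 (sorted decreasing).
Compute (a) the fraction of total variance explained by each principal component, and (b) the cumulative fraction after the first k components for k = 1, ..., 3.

Step 1 — total variance = trace(Sigma) = Σ λ_i = 49 + 46 + 7 = 102.

Step 2 — fraction explained by component i = λ_i / Σ λ:
  PC1: 49/102 = 0.4804
  PC2: 46/102 = 0.451
  PC3: 7/102 = 0.0686

Step 3 — cumulative fraction after k components = (λ_1 + ... + λ_k) / Σ λ:
  k = 1: 49/102 = 0.4804
  k = 2: (49 + 46)/102 = 95/102 = 0.9314
  k = 3: (49 + 46 + 7)/102 = 102/102 = 1

Summary (fraction, with percent):

explained: PC1 0.4804 (48.04%), PC2 0.451 (45.1%), PC3 0.0686 (6.86%);  cumulative: 0.4804, 0.9314, 1


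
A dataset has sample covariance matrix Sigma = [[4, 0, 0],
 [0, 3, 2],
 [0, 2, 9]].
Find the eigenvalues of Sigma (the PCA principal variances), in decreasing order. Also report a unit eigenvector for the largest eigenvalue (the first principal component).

Step 1 — characteristic polynomial p(λ) = det(λI - Sigma) = λ³ - tr·λ² + c_1·λ - det, where tr = trace, c_1 = sum of the principal 2×2 minors, det = det(Sigma):
  tr = 4 + 3 + 9 = 16,
  c_1 = (4·3 - (0)²) + (4·9 - (0)²) + (3·9 - (2)²) = 12 + 36 + 23 = 71,
  det = 4·(3·9 - (2)²) - (0)·((0)·9 - (2)·(0)) + (0)·((0)·(2) - 3·(0)) = 4·(23) - (0)·(0) + (0)·(0) = 92.
  So p(λ) = λ³ - 16λ² + 71λ - 92.
Step 2 — look for an integer root (rational root theorem: any rational root is an integer divisor of 92). Testing λ = 4:
  p(4) = 64 - 256 + 284 - 92 = 0  ✓
  Dividing out (λ - 4): p(λ) = (λ - 4)(λ² - 12λ + 23).
Step 3 — remaining eigenvalues from the quadratic λ² - 12λ + 23 = 0:
  Δ = 12² - 4·23 = 144 - 92 = 52,  λ = (12 ± √52)/2 = (12 ± 7.2111)/2 ≈ 9.6056 or 2.3944.
  Sorted: λ_1 = 9.6056,  λ_2 = 4,  λ_3 = 2.3944  (check: sum = 16 = tr ✓).

Step 4 — unit eigenvector for λ_1 ≈ 9.6056: v spans the null space of (Sigma - λ_1 I), whose rows are
  r_1 = (-5.6056, 0, 0),  r_2 = (0, -6.6056, 2),  r_3 = (0, 2, -0.6056).
  v is orthogonal to every row, so take v ∝ r_1 × r_2 = ((0)·(2) - (0)·(-6.6056), (0)·(0) - (-5.6056)·(2), (-5.6056)·(-6.6056) - (0)·(0)) ≈ (0, 11.2111, 37.0278).
  Let u = (0, 11.2111, 37.0278).
  ||u|| = √((0)² + (11.2111)² + (37.0278)²) = √(1496.7436) ≈ 38.6878,  v_1 = u/||u|| ≈ (0, 0.2898, 0.9571) (||v_1|| = 1).

λ_1 = 9.6056,  λ_2 = 4,  λ_3 = 2.3944;  v_1 ≈ (0, 0.2898, 0.9571)


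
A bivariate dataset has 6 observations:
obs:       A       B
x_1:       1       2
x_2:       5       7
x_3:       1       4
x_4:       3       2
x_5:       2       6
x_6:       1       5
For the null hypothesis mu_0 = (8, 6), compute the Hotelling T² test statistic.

Step 1 — sample mean vector:
  mean(A) = (1 + 5 + 1 + 3 + 2 + 1) / 6 = 13/6 = 2.1667
  mean(B) = (2 + 7 + 4 + 2 + 6 + 5) / 6 = 26/6 = 4.3333
  x̄ = (2.1667, 4.3333),  deviation x̄ - mu_0 = (2.1667, 4.3333) - (8, 6) = (-5.8333, -1.6667).

Step 2 — sample covariance matrix, S[i,j] = (1/(n-1)) · Σ_k (x_{k,i} - mean_i) · (x_{k,j} - mean_j), divisor n-1 = 5:
  S[A,A] = ((-1.1667)·(-1.1667) + (2.8333)·(2.8333) + (-1.1667)·(-1.1667) + (0.8333)·(0.8333) + (-0.1667)·(-0.1667) + (-1.1667)·(-1.1667)) / 5 = 12.8333/5 = 2.5667
  S[A,B] = ((-1.1667)·(-2.3333) + (2.8333)·(2.6667) + (-1.1667)·(-0.3333) + (0.8333)·(-2.3333) + (-0.1667)·(1.6667) + (-1.1667)·(0.6667)) / 5 = 7.6667/5 = 1.5333
  S[B,B] = ((-2.3333)·(-2.3333) + (2.6667)·(2.6667) + (-0.3333)·(-0.3333) + (-2.3333)·(-2.3333) + (1.6667)·(1.6667) + (0.6667)·(0.6667)) / 5 = 21.3333/5 = 4.2667
  S = [[2.5667, 1.5333],
 [1.5333, 4.2667]].

Step 3 — invert S. det(S) = 2.5667·4.2667 - (1.5333)² = 8.6.
  S^{-1} = (1/det) · [[d, -b], [-b, a]] = [[0.4961, -0.1783],
 [-0.1783, 0.2984]].

Step 4 — quadratic form (x̄ - mu_0)^T · S^{-1} · (x̄ - mu_0):
  S^{-1} · (x̄ - mu_0) = (-2.5969, 0.5426),
  (x̄ - mu_0)^T · [...] = (-5.8333)·(-2.5969) + (-1.6667)·(0.5426) = 14.2442.

Step 5 — scale by n: T² = 6 · 14.2442 = 85.4651.

T² ≈ 85.4651


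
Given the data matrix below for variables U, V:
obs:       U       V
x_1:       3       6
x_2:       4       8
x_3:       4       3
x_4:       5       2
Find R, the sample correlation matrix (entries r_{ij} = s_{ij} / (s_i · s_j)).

Step 1 — column means:
  mean(U) = (3 + 4 + 4 + 5) / 4 = 16/4 = 4
  mean(V) = (6 + 8 + 3 + 2) / 4 = 19/4 = 4.75

Step 2 — sample variances and covariances s[i,j] = (1/(n-1)) · Σ_k (x_{k,i} - mean_i) · (x_{k,j} - mean_j), with n-1 = 3:
  s[U,U] = ((-1)·(-1) + (0)·(0) + (0)·(0) + (1)·(1)) / 3 = 2/3 = 0.6667
  s[U,V] = ((-1)·(1.25) + (0)·(3.25) + (0)·(-1.75) + (1)·(-2.75)) / 3 = -4/3 = -1.3333
  s[V,V] = ((1.25)·(1.25) + (3.25)·(3.25) + (-1.75)·(-1.75) + (-2.75)·(-2.75)) / 3 = 22.75/3 = 7.5833
  Sample standard deviations s_i = √(s[i,i]):
  s(U) = √(0.6667) = 0.8165
  s(V) = √(7.5833) = 2.7538

Step 3 — r_{ij} = s_{ij} / (s_i · s_j):
  r[U,U] = 1 (diagonal).
  r[U,V] = -1.3333 / (0.8165 · 2.7538) = -1.3333 / 2.2485 = -0.593
  r[V,V] = 1 (diagonal).

R is symmetric with unit diagonal. Assembling:

R = [[1, -0.593],
 [-0.593, 1]]


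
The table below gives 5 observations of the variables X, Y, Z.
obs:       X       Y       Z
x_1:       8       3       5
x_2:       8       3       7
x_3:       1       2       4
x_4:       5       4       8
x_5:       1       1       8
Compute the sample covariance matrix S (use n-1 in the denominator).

Step 1 — column means:
  mean(X) = (8 + 8 + 1 + 5 + 1) / 5 = 23/5 = 4.6
  mean(Y) = (3 + 3 + 2 + 4 + 1) / 5 = 13/5 = 2.6
  mean(Z) = (5 + 7 + 4 + 8 + 8) / 5 = 32/5 = 6.4

Step 2 — sample covariance S[i,j] = (1/(n-1)) · Σ_k (x_{k,i} - mean_i) · (x_{k,j} - mean_j), with n-1 = 4.
  S[X,X] = ((3.4)·(3.4) + (3.4)·(3.4) + (-3.6)·(-3.6) + (0.4)·(0.4) + (-3.6)·(-3.6)) / 4 = 49.2/4 = 12.3
  S[X,Y] = ((3.4)·(0.4) + (3.4)·(0.4) + (-3.6)·(-0.6) + (0.4)·(1.4) + (-3.6)·(-1.6)) / 4 = 11.2/4 = 2.8
  S[X,Z] = ((3.4)·(-1.4) + (3.4)·(0.6) + (-3.6)·(-2.4) + (0.4)·(1.6) + (-3.6)·(1.6)) / 4 = 0.8/4 = 0.2
  S[Y,Y] = ((0.4)·(0.4) + (0.4)·(0.4) + (-0.6)·(-0.6) + (1.4)·(1.4) + (-1.6)·(-1.6)) / 4 = 5.2/4 = 1.3
  S[Y,Z] = ((0.4)·(-1.4) + (0.4)·(0.6) + (-0.6)·(-2.4) + (1.4)·(1.6) + (-1.6)·(1.6)) / 4 = 0.8/4 = 0.2
  S[Z,Z] = ((-1.4)·(-1.4) + (0.6)·(0.6) + (-2.4)·(-2.4) + (1.6)·(1.6) + (1.6)·(1.6)) / 4 = 13.2/4 = 3.3

S is symmetric (S[j,i] = S[i,j]). Assembling:

S = [[12.3, 2.8, 0.2],
 [2.8, 1.3, 0.2],
 [0.2, 0.2, 3.3]]


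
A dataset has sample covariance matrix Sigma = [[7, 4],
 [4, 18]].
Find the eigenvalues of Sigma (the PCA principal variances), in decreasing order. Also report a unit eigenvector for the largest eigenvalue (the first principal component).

Step 1 — characteristic polynomial of 2×2 Sigma:
  det(Sigma - λI) = λ² - trace · λ + det = 0.
  trace = 7 + 18 = 25, det = 7·18 - (4)² = 110.
Step 2 — discriminant:
  Δ = trace² - 4·det = 625 - 440 = 185.
Step 3 — eigenvalues:
  λ = (trace ± √Δ)/2 = (25 ± 13.6015)/2,
  λ_1 = 19.3007,  λ_2 = 5.6993.

Step 4 — unit eigenvector for λ_1: solve (Sigma - λ_1 I)v = 0. First row:
  (7 - 19.3007)·v_x + (4)·v_y = 0, i.e. (-12.3007)·v_x + (4)·v_y = 0,
  so v ∝ (b, λ_1 - a) = (4, 12.3007) = u.
  ||u|| = √((4)² + (12.3007)²) = √(167.3081) ≈ 12.9348,
  v_1 = u/||u|| ≈ (0.3092, 0.951) (||v_1|| = 1).

λ_1 = 19.3007,  λ_2 = 5.6993;  v_1 ≈ (0.3092, 0.951)


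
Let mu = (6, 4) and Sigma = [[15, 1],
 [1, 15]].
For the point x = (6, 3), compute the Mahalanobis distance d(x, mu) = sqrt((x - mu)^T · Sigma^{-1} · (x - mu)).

Step 1 — centre the observation: (x - mu) = (0, -1).

Step 2 — invert Sigma. det(Sigma) = 15·15 - (1)² = 224.
  Sigma^{-1} = (1/det) · [[d, -b], [-b, a]] = [[0.067, -0.0045],
 [-0.0045, 0.067]].

Step 3 — form the quadratic (x - mu)^T · Sigma^{-1} · (x - mu):
  Sigma^{-1} · (x - mu) = (0.0045, -0.067).
  (x - mu)^T · [Sigma^{-1} · (x - mu)] = (0)·(0.0045) + (-1)·(-0.067) = 0.067.

Step 4 — take square root: d = √(0.067) ≈ 0.2588.

d(x, mu) = √(0.067) ≈ 0.2588


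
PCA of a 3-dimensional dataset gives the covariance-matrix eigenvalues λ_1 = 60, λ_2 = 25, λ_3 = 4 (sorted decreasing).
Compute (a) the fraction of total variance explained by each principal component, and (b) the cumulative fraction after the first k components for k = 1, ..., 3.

Step 1 — total variance = trace(Sigma) = Σ λ_i = 60 + 25 + 4 = 89.

Step 2 — fraction explained by component i = λ_i / Σ λ:
  PC1: 60/89 = 0.6742
  PC2: 25/89 = 0.2809
  PC3: 4/89 = 0.0449

Step 3 — cumulative fraction after k components = (λ_1 + ... + λ_k) / Σ λ:
  k = 1: 60/89 = 0.6742
  k = 2: (60 + 25)/89 = 85/89 = 0.9551
  k = 3: (60 + 25 + 4)/89 = 89/89 = 1

Summary (fraction, with percent):

explained: PC1 0.6742 (67.42%), PC2 0.2809 (28.09%), PC3 0.0449 (4.49%);  cumulative: 0.6742, 0.9551, 1


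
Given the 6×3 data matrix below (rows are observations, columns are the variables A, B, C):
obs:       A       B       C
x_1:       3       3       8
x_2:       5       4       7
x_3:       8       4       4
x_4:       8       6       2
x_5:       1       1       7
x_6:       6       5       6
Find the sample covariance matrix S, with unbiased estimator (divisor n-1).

Step 1 — column means:
  mean(A) = (3 + 5 + 8 + 8 + 1 + 6) / 6 = 31/6 = 5.1667
  mean(B) = (3 + 4 + 4 + 6 + 1 + 5) / 6 = 23/6 = 3.8333
  mean(C) = (8 + 7 + 4 + 2 + 7 + 6) / 6 = 34/6 = 5.6667

Step 2 — sample covariance S[i,j] = (1/(n-1)) · Σ_k (x_{k,i} - mean_i) · (x_{k,j} - mean_j), with n-1 = 5.
  S[A,A] = ((-2.1667)·(-2.1667) + (-0.1667)·(-0.1667) + (2.8333)·(2.8333) + (2.8333)·(2.8333) + (-4.1667)·(-4.1667) + (0.8333)·(0.8333)) / 5 = 38.8333/5 = 7.7667
  S[A,B] = ((-2.1667)·(-0.8333) + (-0.1667)·(0.1667) + (2.8333)·(0.1667) + (2.8333)·(2.1667) + (-4.1667)·(-2.8333) + (0.8333)·(1.1667)) / 5 = 21.1667/5 = 4.2333
  S[A,C] = ((-2.1667)·(2.3333) + (-0.1667)·(1.3333) + (2.8333)·(-1.6667) + (2.8333)·(-3.6667) + (-4.1667)·(1.3333) + (0.8333)·(0.3333)) / 5 = -25.6667/5 = -5.1333
  S[B,B] = ((-0.8333)·(-0.8333) + (0.1667)·(0.1667) + (0.1667)·(0.1667) + (2.1667)·(2.1667) + (-2.8333)·(-2.8333) + (1.1667)·(1.1667)) / 5 = 14.8333/5 = 2.9667
  S[B,C] = ((-0.8333)·(2.3333) + (0.1667)·(1.3333) + (0.1667)·(-1.6667) + (2.1667)·(-3.6667) + (-2.8333)·(1.3333) + (1.1667)·(0.3333)) / 5 = -13.3333/5 = -2.6667
  S[C,C] = ((2.3333)·(2.3333) + (1.3333)·(1.3333) + (-1.6667)·(-1.6667) + (-3.6667)·(-3.6667) + (1.3333)·(1.3333) + (0.3333)·(0.3333)) / 5 = 25.3333/5 = 5.0667

S is symmetric (S[j,i] = S[i,j]). Assembling:

S = [[7.7667, 4.2333, -5.1333],
 [4.2333, 2.9667, -2.6667],
 [-5.1333, -2.6667, 5.0667]]


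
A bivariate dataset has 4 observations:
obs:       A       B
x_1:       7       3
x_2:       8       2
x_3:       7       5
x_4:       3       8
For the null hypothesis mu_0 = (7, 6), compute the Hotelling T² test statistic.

Step 1 — sample mean vector:
  mean(A) = (7 + 8 + 7 + 3) / 4 = 25/4 = 6.25
  mean(B) = (3 + 2 + 5 + 8) / 4 = 18/4 = 4.5
  x̄ = (6.25, 4.5),  deviation x̄ - mu_0 = (6.25, 4.5) - (7, 6) = (-0.75, -1.5).

Step 2 — sample covariance matrix, S[i,j] = (1/(n-1)) · Σ_k (x_{k,i} - mean_i) · (x_{k,j} - mean_j), divisor n-1 = 3:
  S[A,A] = ((0.75)·(0.75) + (1.75)·(1.75) + (0.75)·(0.75) + (-3.25)·(-3.25)) / 3 = 14.75/3 = 4.9167
  S[A,B] = ((0.75)·(-1.5) + (1.75)·(-2.5) + (0.75)·(0.5) + (-3.25)·(3.5)) / 3 = -16.5/3 = -5.5
  S[B,B] = ((-1.5)·(-1.5) + (-2.5)·(-2.5) + (0.5)·(0.5) + (3.5)·(3.5)) / 3 = 21/3 = 7
  S = [[4.9167, -5.5],
 [-5.5, 7]].

Step 3 — invert S. det(S) = 4.9167·7 - (-5.5)² = 4.1667.
  S^{-1} = (1/det) · [[d, -b], [-b, a]] = [[1.68, 1.32],
 [1.32, 1.18]].

Step 4 — quadratic form (x̄ - mu_0)^T · S^{-1} · (x̄ - mu_0):
  S^{-1} · (x̄ - mu_0) = (-3.24, -2.76),
  (x̄ - mu_0)^T · [...] = (-0.75)·(-3.24) + (-1.5)·(-2.76) = 6.57.

Step 5 — scale by n: T² = 4 · 6.57 = 26.28.

T² ≈ 26.28


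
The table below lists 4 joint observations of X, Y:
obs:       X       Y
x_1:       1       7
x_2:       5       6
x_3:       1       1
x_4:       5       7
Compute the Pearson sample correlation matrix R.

Step 1 — column means:
  mean(X) = (1 + 5 + 1 + 5) / 4 = 12/4 = 3
  mean(Y) = (7 + 6 + 1 + 7) / 4 = 21/4 = 5.25

Step 2 — sample variances and covariances s[i,j] = (1/(n-1)) · Σ_k (x_{k,i} - mean_i) · (x_{k,j} - mean_j), with n-1 = 3:
  s[X,X] = ((-2)·(-2) + (2)·(2) + (-2)·(-2) + (2)·(2)) / 3 = 16/3 = 5.3333
  s[X,Y] = ((-2)·(1.75) + (2)·(0.75) + (-2)·(-4.25) + (2)·(1.75)) / 3 = 10/3 = 3.3333
  s[Y,Y] = ((1.75)·(1.75) + (0.75)·(0.75) + (-4.25)·(-4.25) + (1.75)·(1.75)) / 3 = 24.75/3 = 8.25
  Sample standard deviations s_i = √(s[i,i]):
  s(X) = √(5.3333) = 2.3094
  s(Y) = √(8.25) = 2.8723

Step 3 — r_{ij} = s_{ij} / (s_i · s_j):
  r[X,X] = 1 (diagonal).
  r[X,Y] = 3.3333 / (2.3094 · 2.8723) = 3.3333 / 6.6332 = 0.5025
  r[Y,Y] = 1 (diagonal).

R is symmetric with unit diagonal. Assembling:

R = [[1, 0.5025],
 [0.5025, 1]]


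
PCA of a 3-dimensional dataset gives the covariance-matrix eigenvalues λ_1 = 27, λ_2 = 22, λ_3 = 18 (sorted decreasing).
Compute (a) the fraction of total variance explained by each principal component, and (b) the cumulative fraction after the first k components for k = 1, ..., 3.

Step 1 — total variance = trace(Sigma) = Σ λ_i = 27 + 22 + 18 = 67.

Step 2 — fraction explained by component i = λ_i / Σ λ:
  PC1: 27/67 = 0.403
  PC2: 22/67 = 0.3284
  PC3: 18/67 = 0.2687

Step 3 — cumulative fraction after k components = (λ_1 + ... + λ_k) / Σ λ:
  k = 1: 27/67 = 0.403
  k = 2: (27 + 22)/67 = 49/67 = 0.7313
  k = 3: (27 + 22 + 18)/67 = 67/67 = 1

Summary (fraction, with percent):

explained: PC1 0.403 (40.3%), PC2 0.3284 (32.84%), PC3 0.2687 (26.87%);  cumulative: 0.403, 0.7313, 1


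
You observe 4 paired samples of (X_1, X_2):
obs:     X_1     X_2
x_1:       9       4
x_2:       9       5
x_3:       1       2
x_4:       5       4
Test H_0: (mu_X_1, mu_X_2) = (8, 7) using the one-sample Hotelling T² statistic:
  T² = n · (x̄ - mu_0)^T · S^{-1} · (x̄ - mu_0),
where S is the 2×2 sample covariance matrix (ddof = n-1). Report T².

Step 1 — sample mean vector:
  mean(X_1) = (9 + 9 + 1 + 5) / 4 = 24/4 = 6
  mean(X_2) = (4 + 5 + 2 + 4) / 4 = 15/4 = 3.75
  x̄ = (6, 3.75),  deviation x̄ - mu_0 = (6, 3.75) - (8, 7) = (-2, -3.25).

Step 2 — sample covariance matrix, S[i,j] = (1/(n-1)) · Σ_k (x_{k,i} - mean_i) · (x_{k,j} - mean_j), divisor n-1 = 3:
  S[X_1,X_1] = ((3)·(3) + (3)·(3) + (-5)·(-5) + (-1)·(-1)) / 3 = 44/3 = 14.6667
  S[X_1,X_2] = ((3)·(0.25) + (3)·(1.25) + (-5)·(-1.75) + (-1)·(0.25)) / 3 = 13/3 = 4.3333
  S[X_2,X_2] = ((0.25)·(0.25) + (1.25)·(1.25) + (-1.75)·(-1.75) + (0.25)·(0.25)) / 3 = 4.75/3 = 1.5833
  S = [[14.6667, 4.3333],
 [4.3333, 1.5833]].

Step 3 — invert S. det(S) = 14.6667·1.5833 - (4.3333)² = 4.4444.
  S^{-1} = (1/det) · [[d, -b], [-b, a]] = [[0.3563, -0.975],
 [-0.975, 3.3]].

Step 4 — quadratic form (x̄ - mu_0)^T · S^{-1} · (x̄ - mu_0):
  S^{-1} · (x̄ - mu_0) = (2.4563, -8.775),
  (x̄ - mu_0)^T · [...] = (-2)·(2.4563) + (-3.25)·(-8.775) = 23.6062.

Step 5 — scale by n: T² = 4 · 23.6062 = 94.425.

T² ≈ 94.425


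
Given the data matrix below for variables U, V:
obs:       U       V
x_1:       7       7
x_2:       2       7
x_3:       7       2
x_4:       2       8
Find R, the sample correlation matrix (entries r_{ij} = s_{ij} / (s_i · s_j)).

Step 1 — column means:
  mean(U) = (7 + 2 + 7 + 2) / 4 = 18/4 = 4.5
  mean(V) = (7 + 7 + 2 + 8) / 4 = 24/4 = 6

Step 2 — sample variances and covariances s[i,j] = (1/(n-1)) · Σ_k (x_{k,i} - mean_i) · (x_{k,j} - mean_j), with n-1 = 3:
  s[U,U] = ((2.5)·(2.5) + (-2.5)·(-2.5) + (2.5)·(2.5) + (-2.5)·(-2.5)) / 3 = 25/3 = 8.3333
  s[U,V] = ((2.5)·(1) + (-2.5)·(1) + (2.5)·(-4) + (-2.5)·(2)) / 3 = -15/3 = -5
  s[V,V] = ((1)·(1) + (1)·(1) + (-4)·(-4) + (2)·(2)) / 3 = 22/3 = 7.3333
  Sample standard deviations s_i = √(s[i,i]):
  s(U) = √(8.3333) = 2.8868
  s(V) = √(7.3333) = 2.708

Step 3 — r_{ij} = s_{ij} / (s_i · s_j):
  r[U,U] = 1 (diagonal).
  r[U,V] = -5 / (2.8868 · 2.708) = -5 / 7.8174 = -0.6396
  r[V,V] = 1 (diagonal).

R is symmetric with unit diagonal. Assembling:

R = [[1, -0.6396],
 [-0.6396, 1]]


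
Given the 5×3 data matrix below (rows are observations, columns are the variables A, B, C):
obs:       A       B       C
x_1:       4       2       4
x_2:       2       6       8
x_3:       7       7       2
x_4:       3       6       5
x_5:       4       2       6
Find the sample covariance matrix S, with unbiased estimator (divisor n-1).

Step 1 — column means:
  mean(A) = (4 + 2 + 7 + 3 + 4) / 5 = 20/5 = 4
  mean(B) = (2 + 6 + 7 + 6 + 2) / 5 = 23/5 = 4.6
  mean(C) = (4 + 8 + 2 + 5 + 6) / 5 = 25/5 = 5

Step 2 — sample covariance S[i,j] = (1/(n-1)) · Σ_k (x_{k,i} - mean_i) · (x_{k,j} - mean_j), with n-1 = 4.
  S[A,A] = ((0)·(0) + (-2)·(-2) + (3)·(3) + (-1)·(-1) + (0)·(0)) / 4 = 14/4 = 3.5
  S[A,B] = ((0)·(-2.6) + (-2)·(1.4) + (3)·(2.4) + (-1)·(1.4) + (0)·(-2.6)) / 4 = 3/4 = 0.75
  S[A,C] = ((0)·(-1) + (-2)·(3) + (3)·(-3) + (-1)·(0) + (0)·(1)) / 4 = -15/4 = -3.75
  S[B,B] = ((-2.6)·(-2.6) + (1.4)·(1.4) + (2.4)·(2.4) + (1.4)·(1.4) + (-2.6)·(-2.6)) / 4 = 23.2/4 = 5.8
  S[B,C] = ((-2.6)·(-1) + (1.4)·(3) + (2.4)·(-3) + (1.4)·(0) + (-2.6)·(1)) / 4 = -3/4 = -0.75
  S[C,C] = ((-1)·(-1) + (3)·(3) + (-3)·(-3) + (0)·(0) + (1)·(1)) / 4 = 20/4 = 5

S is symmetric (S[j,i] = S[i,j]). Assembling:

S = [[3.5, 0.75, -3.75],
 [0.75, 5.8, -0.75],
 [-3.75, -0.75, 5]]


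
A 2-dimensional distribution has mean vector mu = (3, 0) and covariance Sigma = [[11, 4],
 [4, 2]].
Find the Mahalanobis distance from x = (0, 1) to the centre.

Step 1 — centre the observation: (x - mu) = (-3, 1).

Step 2 — invert Sigma. det(Sigma) = 11·2 - (4)² = 6.
  Sigma^{-1} = (1/det) · [[d, -b], [-b, a]] = [[0.3333, -0.6667],
 [-0.6667, 1.8333]].

Step 3 — form the quadratic (x - mu)^T · Sigma^{-1} · (x - mu):
  Sigma^{-1} · (x - mu) = (-1.6667, 3.8333).
  (x - mu)^T · [Sigma^{-1} · (x - mu)] = (-3)·(-1.6667) + (1)·(3.8333) = 8.8333.

Step 4 — take square root: d = √(8.8333) ≈ 2.9721.

d(x, mu) = √(8.8333) ≈ 2.9721


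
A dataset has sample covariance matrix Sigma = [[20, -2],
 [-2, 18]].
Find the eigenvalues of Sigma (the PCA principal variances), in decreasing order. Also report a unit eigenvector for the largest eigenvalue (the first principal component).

Step 1 — characteristic polynomial of 2×2 Sigma:
  det(Sigma - λI) = λ² - trace · λ + det = 0.
  trace = 20 + 18 = 38, det = 20·18 - (-2)² = 356.
Step 2 — discriminant:
  Δ = trace² - 4·det = 1444 - 1424 = 20.
Step 3 — eigenvalues:
  λ = (trace ± √Δ)/2 = (38 ± 4.4721)/2,
  λ_1 = 21.2361,  λ_2 = 16.7639.

Step 4 — unit eigenvector for λ_1: solve (Sigma - λ_1 I)v = 0. First row:
  (20 - 21.2361)·v_x + (-2)·v_y = 0, i.e. (-1.2361)·v_x + (-2)·v_y = 0,
  so v ∝ (b, λ_1 - a) = (-2, 1.2361); multiply by -1 so the first entry is positive: u = (2, -1.2361).
  ||u|| = √((2)² + (-1.2361)²) = √(5.5279) ≈ 2.3511,
  v_1 = u/||u|| ≈ (0.8507, -0.5257) (||v_1|| = 1).

λ_1 = 21.2361,  λ_2 = 16.7639;  v_1 ≈ (0.8507, -0.5257)


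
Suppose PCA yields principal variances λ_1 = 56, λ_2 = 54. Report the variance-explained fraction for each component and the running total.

Step 1 — total variance = trace(Sigma) = Σ λ_i = 56 + 54 = 110.

Step 2 — fraction explained by component i = λ_i / Σ λ:
  PC1: 56/110 = 0.5091
  PC2: 54/110 = 0.4909

Step 3 — cumulative fraction after k components = (λ_1 + ... + λ_k) / Σ λ:
  k = 1: 56/110 = 0.5091
  k = 2: (56 + 54)/110 = 110/110 = 1

Summary (fraction, with percent):

explained: PC1 0.5091 (50.91%), PC2 0.4909 (49.09%);  cumulative: 0.5091, 1


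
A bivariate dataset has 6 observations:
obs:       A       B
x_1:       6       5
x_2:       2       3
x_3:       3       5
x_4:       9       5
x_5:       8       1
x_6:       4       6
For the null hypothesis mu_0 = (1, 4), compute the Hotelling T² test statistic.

Step 1 — sample mean vector:
  mean(A) = (6 + 2 + 3 + 9 + 8 + 4) / 6 = 32/6 = 5.3333
  mean(B) = (5 + 3 + 5 + 5 + 1 + 6) / 6 = 25/6 = 4.1667
  x̄ = (5.3333, 4.1667),  deviation x̄ - mu_0 = (5.3333, 4.1667) - (1, 4) = (4.3333, 0.1667).

Step 2 — sample covariance matrix, S[i,j] = (1/(n-1)) · Σ_k (x_{k,i} - mean_i) · (x_{k,j} - mean_j), divisor n-1 = 5:
  S[A,A] = ((0.6667)·(0.6667) + (-3.3333)·(-3.3333) + (-2.3333)·(-2.3333) + (3.6667)·(3.6667) + (2.6667)·(2.6667) + (-1.3333)·(-1.3333)) / 5 = 39.3333/5 = 7.8667
  S[A,B] = ((0.6667)·(0.8333) + (-3.3333)·(-1.1667) + (-2.3333)·(0.8333) + (3.6667)·(0.8333) + (2.6667)·(-3.1667) + (-1.3333)·(1.8333)) / 5 = -5.3333/5 = -1.0667
  S[B,B] = ((0.8333)·(0.8333) + (-1.1667)·(-1.1667) + (0.8333)·(0.8333) + (0.8333)·(0.8333) + (-3.1667)·(-3.1667) + (1.8333)·(1.8333)) / 5 = 16.8333/5 = 3.3667
  S = [[7.8667, -1.0667],
 [-1.0667, 3.3667]].

Step 3 — invert S. det(S) = 7.8667·3.3667 - (-1.0667)² = 25.3467.
  S^{-1} = (1/det) · [[d, -b], [-b, a]] = [[0.1328, 0.0421],
 [0.0421, 0.3104]].

Step 4 — quadratic form (x̄ - mu_0)^T · S^{-1} · (x̄ - mu_0):
  S^{-1} · (x̄ - mu_0) = (0.5826, 0.2341),
  (x̄ - mu_0)^T · [...] = (4.3333)·(0.5826) + (0.1667)·(0.2341) = 2.5636.

Step 5 — scale by n: T² = 6 · 2.5636 = 15.3814.

T² ≈ 15.3814


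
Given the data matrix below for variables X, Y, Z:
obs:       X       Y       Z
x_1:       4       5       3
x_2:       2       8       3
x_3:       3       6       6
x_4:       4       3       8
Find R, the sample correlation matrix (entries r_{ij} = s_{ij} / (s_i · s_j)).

Step 1 — column means:
  mean(X) = (4 + 2 + 3 + 4) / 4 = 13/4 = 3.25
  mean(Y) = (5 + 8 + 6 + 3) / 4 = 22/4 = 5.5
  mean(Z) = (3 + 3 + 6 + 8) / 4 = 20/4 = 5

Step 2 — sample variances and covariances s[i,j] = (1/(n-1)) · Σ_k (x_{k,i} - mean_i) · (x_{k,j} - mean_j), with n-1 = 3:
  s[X,X] = ((0.75)·(0.75) + (-1.25)·(-1.25) + (-0.25)·(-0.25) + (0.75)·(0.75)) / 3 = 2.75/3 = 0.9167
  s[X,Y] = ((0.75)·(-0.5) + (-1.25)·(2.5) + (-0.25)·(0.5) + (0.75)·(-2.5)) / 3 = -5.5/3 = -1.8333
  s[X,Z] = ((0.75)·(-2) + (-1.25)·(-2) + (-0.25)·(1) + (0.75)·(3)) / 3 = 3/3 = 1
  s[Y,Y] = ((-0.5)·(-0.5) + (2.5)·(2.5) + (0.5)·(0.5) + (-2.5)·(-2.5)) / 3 = 13/3 = 4.3333
  s[Y,Z] = ((-0.5)·(-2) + (2.5)·(-2) + (0.5)·(1) + (-2.5)·(3)) / 3 = -11/3 = -3.6667
  s[Z,Z] = ((-2)·(-2) + (-2)·(-2) + (1)·(1) + (3)·(3)) / 3 = 18/3 = 6
  Sample standard deviations s_i = √(s[i,i]):
  s(X) = √(0.9167) = 0.9574
  s(Y) = √(4.3333) = 2.0817
  s(Z) = √(6) = 2.4495

Step 3 — r_{ij} = s_{ij} / (s_i · s_j):
  r[X,X] = 1 (diagonal).
  r[X,Y] = -1.8333 / (0.9574 · 2.0817) = -1.8333 / 1.993 = -0.9199
  r[X,Z] = 1 / (0.9574 · 2.4495) = 1 / 2.3452 = 0.4264
  r[Y,Y] = 1 (diagonal).
  r[Y,Z] = -3.6667 / (2.0817 · 2.4495) = -3.6667 / 5.099 = -0.7191
  r[Z,Z] = 1 (diagonal).

R is symmetric with unit diagonal. Assembling:

R = [[1, -0.9199, 0.4264],
 [-0.9199, 1, -0.7191],
 [0.4264, -0.7191, 1]]


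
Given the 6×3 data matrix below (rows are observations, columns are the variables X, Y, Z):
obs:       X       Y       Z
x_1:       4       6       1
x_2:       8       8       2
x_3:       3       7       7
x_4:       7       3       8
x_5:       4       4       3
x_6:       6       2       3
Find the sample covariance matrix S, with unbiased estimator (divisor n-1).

Step 1 — column means:
  mean(X) = (4 + 8 + 3 + 7 + 4 + 6) / 6 = 32/6 = 5.3333
  mean(Y) = (6 + 8 + 7 + 3 + 4 + 2) / 6 = 30/6 = 5
  mean(Z) = (1 + 2 + 7 + 8 + 3 + 3) / 6 = 24/6 = 4

Step 2 — sample covariance S[i,j] = (1/(n-1)) · Σ_k (x_{k,i} - mean_i) · (x_{k,j} - mean_j), with n-1 = 5.
  S[X,X] = ((-1.3333)·(-1.3333) + (2.6667)·(2.6667) + (-2.3333)·(-2.3333) + (1.6667)·(1.6667) + (-1.3333)·(-1.3333) + (0.6667)·(0.6667)) / 5 = 19.3333/5 = 3.8667
  S[X,Y] = ((-1.3333)·(1) + (2.6667)·(3) + (-2.3333)·(2) + (1.6667)·(-2) + (-1.3333)·(-1) + (0.6667)·(-3)) / 5 = -2/5 = -0.4
  S[X,Z] = ((-1.3333)·(-3) + (2.6667)·(-2) + (-2.3333)·(3) + (1.6667)·(4) + (-1.3333)·(-1) + (0.6667)·(-1)) / 5 = -1/5 = -0.2
  S[Y,Y] = ((1)·(1) + (3)·(3) + (2)·(2) + (-2)·(-2) + (-1)·(-1) + (-3)·(-3)) / 5 = 28/5 = 5.6
  S[Y,Z] = ((1)·(-3) + (3)·(-2) + (2)·(3) + (-2)·(4) + (-1)·(-1) + (-3)·(-1)) / 5 = -7/5 = -1.4
  S[Z,Z] = ((-3)·(-3) + (-2)·(-2) + (3)·(3) + (4)·(4) + (-1)·(-1) + (-1)·(-1)) / 5 = 40/5 = 8

S is symmetric (S[j,i] = S[i,j]). Assembling:

S = [[3.8667, -0.4, -0.2],
 [-0.4, 5.6, -1.4],
 [-0.2, -1.4, 8]]


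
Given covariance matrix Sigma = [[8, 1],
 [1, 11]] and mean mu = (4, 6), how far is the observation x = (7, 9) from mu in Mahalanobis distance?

Step 1 — centre the observation: (x - mu) = (3, 3).

Step 2 — invert Sigma. det(Sigma) = 8·11 - (1)² = 87.
  Sigma^{-1} = (1/det) · [[d, -b], [-b, a]] = [[0.1264, -0.0115],
 [-0.0115, 0.092]].

Step 3 — form the quadratic (x - mu)^T · Sigma^{-1} · (x - mu):
  Sigma^{-1} · (x - mu) = (0.3448, 0.2414).
  (x - mu)^T · [Sigma^{-1} · (x - mu)] = (3)·(0.3448) + (3)·(0.2414) = 1.7586.

Step 4 — take square root: d = √(1.7586) ≈ 1.3261.

d(x, mu) = √(1.7586) ≈ 1.3261


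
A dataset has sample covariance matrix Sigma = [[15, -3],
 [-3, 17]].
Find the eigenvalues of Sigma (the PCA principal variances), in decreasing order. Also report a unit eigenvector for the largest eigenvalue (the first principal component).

Step 1 — characteristic polynomial of 2×2 Sigma:
  det(Sigma - λI) = λ² - trace · λ + det = 0.
  trace = 15 + 17 = 32, det = 15·17 - (-3)² = 246.
Step 2 — discriminant:
  Δ = trace² - 4·det = 1024 - 984 = 40.
Step 3 — eigenvalues:
  λ = (trace ± √Δ)/2 = (32 ± 6.3246)/2,
  λ_1 = 19.1623,  λ_2 = 12.8377.

Step 4 — unit eigenvector for λ_1: solve (Sigma - λ_1 I)v = 0. First row:
  (15 - 19.1623)·v_x + (-3)·v_y = 0, i.e. (-4.1623)·v_x + (-3)·v_y = 0,
  so v ∝ (b, λ_1 - a) = (-3, 4.1623); multiply by -1 so the first entry is positive: u = (3, -4.1623).
  ||u|| = √((3)² + (-4.1623)²) = √(26.3246) ≈ 5.1307,
  v_1 = u/||u|| ≈ (0.5847, -0.8112) (||v_1|| = 1).

λ_1 = 19.1623,  λ_2 = 12.8377;  v_1 ≈ (0.5847, -0.8112)


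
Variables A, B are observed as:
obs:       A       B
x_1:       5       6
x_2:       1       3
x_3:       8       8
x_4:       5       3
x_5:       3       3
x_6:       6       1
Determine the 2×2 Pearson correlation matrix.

Step 1 — column means:
  mean(A) = (5 + 1 + 8 + 5 + 3 + 6) / 6 = 28/6 = 4.6667
  mean(B) = (6 + 3 + 8 + 3 + 3 + 1) / 6 = 24/6 = 4

Step 2 — sample variances and covariances s[i,j] = (1/(n-1)) · Σ_k (x_{k,i} - mean_i) · (x_{k,j} - mean_j), with n-1 = 5:
  s[A,A] = ((0.3333)·(0.3333) + (-3.6667)·(-3.6667) + (3.3333)·(3.3333) + (0.3333)·(0.3333) + (-1.6667)·(-1.6667) + (1.3333)·(1.3333)) / 5 = 29.3333/5 = 5.8667
  s[A,B] = ((0.3333)·(2) + (-3.6667)·(-1) + (3.3333)·(4) + (0.3333)·(-1) + (-1.6667)·(-1) + (1.3333)·(-3)) / 5 = 15/5 = 3
  s[B,B] = ((2)·(2) + (-1)·(-1) + (4)·(4) + (-1)·(-1) + (-1)·(-1) + (-3)·(-3)) / 5 = 32/5 = 6.4
  Sample standard deviations s_i = √(s[i,i]):
  s(A) = √(5.8667) = 2.4221
  s(B) = √(6.4) = 2.5298

Step 3 — r_{ij} = s_{ij} / (s_i · s_j):
  r[A,A] = 1 (diagonal).
  r[A,B] = 3 / (2.4221 · 2.5298) = 3 / 6.1275 = 0.4896
  r[B,B] = 1 (diagonal).

R is symmetric with unit diagonal. Assembling:

R = [[1, 0.4896],
 [0.4896, 1]]


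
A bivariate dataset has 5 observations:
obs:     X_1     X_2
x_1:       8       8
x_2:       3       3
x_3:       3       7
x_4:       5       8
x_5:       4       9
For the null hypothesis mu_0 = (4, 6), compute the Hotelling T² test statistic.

Step 1 — sample mean vector:
  mean(X_1) = (8 + 3 + 3 + 5 + 4) / 5 = 23/5 = 4.6
  mean(X_2) = (8 + 3 + 7 + 8 + 9) / 5 = 35/5 = 7
  x̄ = (4.6, 7),  deviation x̄ - mu_0 = (4.6, 7) - (4, 6) = (0.6, 1).

Step 2 — sample covariance matrix, S[i,j] = (1/(n-1)) · Σ_k (x_{k,i} - mean_i) · (x_{k,j} - mean_j), divisor n-1 = 4:
  S[X_1,X_1] = ((3.4)·(3.4) + (-1.6)·(-1.6) + (-1.6)·(-1.6) + (0.4)·(0.4) + (-0.6)·(-0.6)) / 4 = 17.2/4 = 4.3
  S[X_1,X_2] = ((3.4)·(1) + (-1.6)·(-4) + (-1.6)·(0) + (0.4)·(1) + (-0.6)·(2)) / 4 = 9/4 = 2.25
  S[X_2,X_2] = ((1)·(1) + (-4)·(-4) + (0)·(0) + (1)·(1) + (2)·(2)) / 4 = 22/4 = 5.5
  S = [[4.3, 2.25],
 [2.25, 5.5]].

Step 3 — invert S. det(S) = 4.3·5.5 - (2.25)² = 18.5875.
  S^{-1} = (1/det) · [[d, -b], [-b, a]] = [[0.2959, -0.121],
 [-0.121, 0.2313]].

Step 4 — quadratic form (x̄ - mu_0)^T · S^{-1} · (x̄ - mu_0):
  S^{-1} · (x̄ - mu_0) = (0.0565, 0.1587),
  (x̄ - mu_0)^T · [...] = (0.6)·(0.0565) + (1)·(0.1587) = 0.1926.

Step 5 — scale by n: T² = 5 · 0.1926 = 0.963.

T² ≈ 0.963


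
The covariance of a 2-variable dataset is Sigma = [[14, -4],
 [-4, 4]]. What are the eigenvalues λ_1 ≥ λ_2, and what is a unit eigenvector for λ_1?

Step 1 — characteristic polynomial of 2×2 Sigma:
  det(Sigma - λI) = λ² - trace · λ + det = 0.
  trace = 14 + 4 = 18, det = 14·4 - (-4)² = 40.
Step 2 — discriminant:
  Δ = trace² - 4·det = 324 - 160 = 164.
Step 3 — eigenvalues:
  λ = (trace ± √Δ)/2 = (18 ± 12.8062)/2,
  λ_1 = 15.4031,  λ_2 = 2.5969.

Step 4 — unit eigenvector for λ_1: solve (Sigma - λ_1 I)v = 0. First row:
  (14 - 15.4031)·v_x + (-4)·v_y = 0, i.e. (-1.4031)·v_x + (-4)·v_y = 0,
  so v ∝ (b, λ_1 - a) = (-4, 1.4031); multiply by -1 so the first entry is positive: u = (4, -1.4031).
  ||u|| = √((4)² + (-1.4031)²) = √(17.9688) ≈ 4.239,
  v_1 = u/||u|| ≈ (0.9436, -0.331) (||v_1|| = 1).

λ_1 = 15.4031,  λ_2 = 2.5969;  v_1 ≈ (0.9436, -0.331)
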